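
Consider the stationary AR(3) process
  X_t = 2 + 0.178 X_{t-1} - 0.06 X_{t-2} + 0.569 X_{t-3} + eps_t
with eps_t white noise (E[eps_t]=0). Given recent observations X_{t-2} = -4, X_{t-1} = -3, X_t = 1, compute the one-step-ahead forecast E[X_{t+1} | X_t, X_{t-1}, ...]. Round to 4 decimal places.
E[X_{t+1} \mid \mathcal F_t] = 0.0820

For an AR(p) model X_t = c + sum_i phi_i X_{t-i} + eps_t, the
one-step-ahead conditional mean is
  E[X_{t+1} | X_t, ...] = c + sum_i phi_i X_{t+1-i}.
Substitute known values:
  E[X_{t+1} | ...] = 2 + (0.178) * (1) + (-0.06) * (-3) + (0.569) * (-4)
                   = 0.0820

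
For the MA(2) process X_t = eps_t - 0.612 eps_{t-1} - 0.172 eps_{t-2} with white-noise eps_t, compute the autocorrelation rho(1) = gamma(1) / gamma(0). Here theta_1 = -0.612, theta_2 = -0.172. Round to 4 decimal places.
\rho(1) = -0.3609

For an MA(q) process with theta_0 = 1, the autocovariance is
  gamma(k) = sigma^2 * sum_{i=0..q-k} theta_i * theta_{i+k},
and rho(k) = gamma(k) / gamma(0). Sigma^2 cancels.
  numerator   = (1)*(-0.612) + (-0.612)*(-0.172) = -0.506736.
  denominator = (1)^2 + (-0.612)^2 + (-0.172)^2 = 1.404128.
  rho(1) = -0.506736 / 1.404128 = -0.3609.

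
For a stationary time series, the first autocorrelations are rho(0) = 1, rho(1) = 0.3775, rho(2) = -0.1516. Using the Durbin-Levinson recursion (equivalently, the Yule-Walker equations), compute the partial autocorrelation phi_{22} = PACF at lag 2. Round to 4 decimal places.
\phi_{22} = -0.3430

The PACF at lag k is phi_{kk}, the last component of the solution
to the Yule-Walker system G_k phi = r_k where
  (G_k)_{ij} = rho(|i - j|), (r_k)_i = rho(i), i,j = 1..k.
Equivalently, Durbin-Levinson gives phi_{kk} iteratively:
  phi_{11} = rho(1)
  phi_{kk} = [rho(k) - sum_{j=1..k-1} phi_{k-1,j} rho(k-j)]
            / [1 - sum_{j=1..k-1} phi_{k-1,j} rho(j)],
  phi_{k,j} = phi_{k-1,j} - phi_{kk} phi_{k-1,k-j},  j = 1..k-1.
Step k = 1:
  phi_11 = rho(1) = 0.3775.
Step k = 2:
  phi_22 = [rho(2) - phi_11 rho(1)] / [1 - phi_11 rho(1)] = [-0.1516 - (0.3775)(0.3775)] / [1 - (0.3775)(0.3775)]
         = -0.29410625 / 0.85749375 = -0.343.
Therefore phi_{22} = -0.3430.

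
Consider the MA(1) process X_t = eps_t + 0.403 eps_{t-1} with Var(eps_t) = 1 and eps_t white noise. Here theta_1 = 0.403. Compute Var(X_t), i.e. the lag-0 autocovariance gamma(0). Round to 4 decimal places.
\gamma(0) = 1.1624

For an MA(q) process X_t = eps_t + sum_i theta_i eps_{t-i} with
Var(eps_t) = sigma^2, the variance is
  gamma(0) = sigma^2 * (1 + sum_i theta_i^2).
  sum_i theta_i^2 = (0.403)^2 = 0.162409.
  gamma(0) = 1 * (1 + 0.162409) = 1 * 1.162409 = 1.162409, which rounds to 1.1624.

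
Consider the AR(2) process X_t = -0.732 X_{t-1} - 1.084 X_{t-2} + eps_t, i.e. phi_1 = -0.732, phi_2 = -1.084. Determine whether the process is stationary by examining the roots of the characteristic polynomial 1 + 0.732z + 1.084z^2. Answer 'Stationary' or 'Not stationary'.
\text{Not stationary}

The AR(p) characteristic polynomial is P(z) = 1 + 0.732z + 1.084z^2.
Stationarity requires all roots to lie outside the unit circle, i.e. |z| > 1 for every root.
Set 1 + (0.732) z + (1.084) z^2 = 0, i.e. a z^2 + b z + c = 0 with a = 1.084, b = 0.732, c = 1.
Discriminant D = b^2 - 4ac = (0.732)^2 - 4*(1.084)*1 = 0.535824 - (4.336) = -3.800176.
D < 0, so the roots are the complex-conjugate pair z = (-b +/- i sqrt(-D)) / (2a) = -0.3376 +/- 0.8992i.
For a conjugate pair |z|^2 = z * conj(z) = (product of roots) = c/a = 1/(1.084) = 0.922509, so |z| = sqrt(0.922509) = 0.9605 for both roots.
Moduli of all roots: 0.9605, 0.9605.
All moduli strictly greater than 1? No.
Verdict: Not stationary.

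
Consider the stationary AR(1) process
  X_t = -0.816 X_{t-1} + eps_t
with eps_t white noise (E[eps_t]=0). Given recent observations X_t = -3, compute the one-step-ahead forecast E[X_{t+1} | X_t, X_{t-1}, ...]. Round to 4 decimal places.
E[X_{t+1} \mid \mathcal F_t] = 2.4480

For an AR(p) model X_t = c + sum_i phi_i X_{t-i} + eps_t, the
one-step-ahead conditional mean is
  E[X_{t+1} | X_t, ...] = c + sum_i phi_i X_{t+1-i}.
Substitute known values:
  E[X_{t+1} | ...] = (-0.816) * (-3)
                   = 2.4480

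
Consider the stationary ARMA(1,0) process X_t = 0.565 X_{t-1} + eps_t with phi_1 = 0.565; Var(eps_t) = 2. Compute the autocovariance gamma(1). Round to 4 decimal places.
\gamma(1) = 1.6599

Multiply the model equation by X_{t-k} and take expectations. With theta_0 = psi_0 = 1 and psi_j the MA(infinity) weights, this gives
  gamma(k) - sum_i phi_i gamma(k-i) = c_k,
  c_k = sigma^2 * sum_{j=k..q} theta_j psi_{j-k}   (c_k = 0 for k > q),
using gamma(-m) = gamma(m).
Pure AR (q = 0): c_0 = sigma^2 = 2, c_k = 0 for k >= 1.
Equations for k = 0 and k = 1 (AR order 1):
  gamma(0) = phi_1 gamma(1) + c_0
  gamma(1) = phi_1 gamma(0) + c_1
Substituting the second into the first: gamma(0) (1 - phi_1^2) = c_0 + phi_1 c_1, so
  gamma(0) = c_0 / (1 - phi_1^2) = 2 / (1 - (0.565)^2) = 2 / 0.680775 = 2.937828.
  gamma(1) = phi_1 gamma(0) = (0.565)(2.937828) = 1.659873.
Therefore gamma(1) = 1.6599 (to 4 decimal places).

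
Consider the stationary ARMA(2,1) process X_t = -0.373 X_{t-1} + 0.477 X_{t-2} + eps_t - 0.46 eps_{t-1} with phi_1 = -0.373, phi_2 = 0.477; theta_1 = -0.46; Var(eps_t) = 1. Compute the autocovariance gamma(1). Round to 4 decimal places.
\gamma(1) = -4.3890

Multiply the model equation by X_{t-k} and take expectations. With theta_0 = psi_0 = 1 and psi_j the MA(infinity) weights, this gives
  gamma(k) - sum_i phi_i gamma(k-i) = c_k,
  c_k = sigma^2 * sum_{j=k..q} theta_j psi_{j-k}   (c_k = 0 for k > q),
using gamma(-m) = gamma(m).
psi-weights needed (psi_j = theta_j + sum_i phi_i psi_{j-i}):
  psi_1 = theta_1 + phi_1 = -0.46 + (-0.373) = -0.833
Right-hand sides:
  c_0 = sigma^2 (1 + theta_1 psi_1) = 1 * (1 + (-0.46)(-0.833)) = 1 * 1.38318 = 1.38318
  c_1 = sigma^2 theta_1 = 1 * (-0.46) = -0.46
  c_2 = 0
Equations for k = 0, 1, 2 (AR order 2, c_2 = 0):
  (E0) gamma(0) = phi_1 gamma(1) + phi_2 gamma(2) + c_0
  (E1) gamma(1) = phi_1 gamma(0) + phi_2 gamma(1) + c_1
  (E2) gamma(2) = phi_1 gamma(1) + phi_2 gamma(0)
From (E1): gamma(1) = A gamma(0) + B with
  A = phi_1 / (1 - phi_2) = -0.373 / 0.523 = -0.713193,   B = c_1 / (1 - phi_2) = -0.46 / 0.523 = -0.879541.
Insert (E2) into (E0): gamma(0) (1 - phi_2^2) = phi_1 (1 + phi_2) gamma(1) + c_0.
  phi_1 (1 + phi_2) = (-0.373)(1.477) = -0.550921,   1 - phi_2^2 = 0.772471.
Replace gamma(1) by A gamma(0) + B and collect gamma(0):
  gamma(0) [0.772471 - (-0.550921)(-0.713193)] = (-0.550921)(-0.879541) + 1.38318
  gamma(0) * 0.379558 = 1.867738
  gamma(0) = 1.867738 / 0.379558 = 4.920824.
  gamma(1) = A gamma(0) + B = (-0.713193)(4.920824) + (-0.879541) = -4.389039.
Therefore gamma(1) = -4.3890 (to 4 decimal places).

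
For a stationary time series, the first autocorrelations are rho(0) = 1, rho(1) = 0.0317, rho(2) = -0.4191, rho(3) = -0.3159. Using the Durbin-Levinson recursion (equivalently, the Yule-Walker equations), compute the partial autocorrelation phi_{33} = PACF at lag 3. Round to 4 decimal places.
\phi_{33} = -0.3450

The PACF at lag k is phi_{kk}, the last component of the solution
to the Yule-Walker system G_k phi = r_k where
  (G_k)_{ij} = rho(|i - j|), (r_k)_i = rho(i), i,j = 1..k.
Equivalently, Durbin-Levinson gives phi_{kk} iteratively:
  phi_{11} = rho(1)
  phi_{kk} = [rho(k) - sum_{j=1..k-1} phi_{k-1,j} rho(k-j)]
            / [1 - sum_{j=1..k-1} phi_{k-1,j} rho(j)],
  phi_{k,j} = phi_{k-1,j} - phi_{kk} phi_{k-1,k-j},  j = 1..k-1.
Step k = 1:
  phi_11 = rho(1) = 0.0317.
Step k = 2:
  phi_22 = [rho(2) - phi_11 rho(1)] / [1 - phi_11 rho(1)] = [-0.4191 - (0.0317)(0.0317)] / [1 - (0.0317)(0.0317)]
         = -0.42010489 / 0.99899511 = -0.420527.
  Update: phi_21 = phi_11 - phi_22 phi_11 = 0.0317 - (-0.420527)(0.0317) = 0.045031.
Step k = 3:
  phi_33 = [rho(3) - phi_21 rho(2) - phi_22 rho(1)] / [1 - phi_21 rho(1) - phi_22 rho(2)]
    numerator   = -0.3159 - (0.045031)(-0.4191) - (-0.420527)(0.0317) = -0.2836969
    denominator = 1 - (0.045031)(0.0317) - (-0.420527)(-0.4191) = 0.82232946
  phi_33 = -0.2836969 / 0.82232946 = -0.345.
Therefore phi_{33} = -0.3450.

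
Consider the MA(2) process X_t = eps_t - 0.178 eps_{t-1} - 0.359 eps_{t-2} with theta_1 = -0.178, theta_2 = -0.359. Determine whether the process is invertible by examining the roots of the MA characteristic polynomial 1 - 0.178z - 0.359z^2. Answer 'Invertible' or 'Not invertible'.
\text{Invertible}

The MA(q) characteristic polynomial is P(z) = 1 - 0.178z - 0.359z^2.
Invertibility requires all roots to lie outside the unit circle, i.e. |z| > 1 for every root.
Set 1 + (-0.178) z + (-0.359) z^2 = 0, i.e. a z^2 + b z + c = 0 with a = -0.359, b = -0.178, c = 1.
Discriminant D = b^2 - 4ac = (-0.178)^2 - 4*(-0.359)*1 = 0.031684 - (-1.436) = 1.467684.
D >= 0, so the roots are real: z = (-b +/- sqrt(D)) / (2a) = (0.178 +/- 1.21148) / (-0.718).
  z_1 = (0.178 + 1.21148) / (-0.718) = -1.9352,   |z_1| = 1.9352.
  z_2 = (0.178 - 1.21148) / (-0.718) = 1.4394,   |z_2| = 1.4394.
Moduli of all roots: 1.9352, 1.4394.
All moduli strictly greater than 1? Yes.
Verdict: Invertible.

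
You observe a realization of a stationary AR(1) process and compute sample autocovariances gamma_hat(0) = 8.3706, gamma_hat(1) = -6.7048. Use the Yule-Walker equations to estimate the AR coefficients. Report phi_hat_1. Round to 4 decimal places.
\hat\phi_{1} = -0.8010

The Yule-Walker equations for an AR(p) process read, in matrix form,
  Gamma_p phi = r_p,   with   (Gamma_p)_{ij} = gamma(|i - j|),
                       (r_p)_i = gamma(i),   i,j = 1..p.
Substitute the sample gammas (Toeplitz matrix and right-hand side of size 1):
  Gamma_p = [[8.3706]]
  r_p     = [-6.7048]
With p = 1 this is the single equation gamma(0) phi_1 = gamma(1):
  phi_hat_1 = gamma(1) / gamma(0) = -6.7048 / 8.3706 = -0.8010.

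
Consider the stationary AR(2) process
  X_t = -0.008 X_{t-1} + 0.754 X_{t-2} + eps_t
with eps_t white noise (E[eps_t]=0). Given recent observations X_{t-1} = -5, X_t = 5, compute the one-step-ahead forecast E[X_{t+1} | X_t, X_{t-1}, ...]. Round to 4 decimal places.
E[X_{t+1} \mid \mathcal F_t] = -3.8100

For an AR(p) model X_t = c + sum_i phi_i X_{t-i} + eps_t, the
one-step-ahead conditional mean is
  E[X_{t+1} | X_t, ...] = c + sum_i phi_i X_{t+1-i}.
Substitute known values:
  E[X_{t+1} | ...] = (-0.008) * (5) + (0.754) * (-5)
                   = -3.8100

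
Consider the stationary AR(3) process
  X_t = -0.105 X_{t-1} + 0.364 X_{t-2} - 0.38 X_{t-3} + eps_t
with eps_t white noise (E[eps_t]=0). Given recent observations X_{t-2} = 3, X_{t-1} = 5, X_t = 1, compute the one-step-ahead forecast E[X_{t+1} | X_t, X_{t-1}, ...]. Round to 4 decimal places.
E[X_{t+1} \mid \mathcal F_t] = 0.5750

For an AR(p) model X_t = c + sum_i phi_i X_{t-i} + eps_t, the
one-step-ahead conditional mean is
  E[X_{t+1} | X_t, ...] = c + sum_i phi_i X_{t+1-i}.
Substitute known values:
  E[X_{t+1} | ...] = (-0.105) * (1) + (0.364) * (5) + (-0.38) * (3)
                   = 0.5750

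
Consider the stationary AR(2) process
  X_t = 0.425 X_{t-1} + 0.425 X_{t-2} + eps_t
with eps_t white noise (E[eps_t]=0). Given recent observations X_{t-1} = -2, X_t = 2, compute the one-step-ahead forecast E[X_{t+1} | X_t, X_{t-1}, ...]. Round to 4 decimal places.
E[X_{t+1} \mid \mathcal F_t] = 0.0000

For an AR(p) model X_t = c + sum_i phi_i X_{t-i} + eps_t, the
one-step-ahead conditional mean is
  E[X_{t+1} | X_t, ...] = c + sum_i phi_i X_{t+1-i}.
Substitute known values:
  E[X_{t+1} | ...] = (0.425) * (2) + (0.425) * (-2)
                   = 0.0000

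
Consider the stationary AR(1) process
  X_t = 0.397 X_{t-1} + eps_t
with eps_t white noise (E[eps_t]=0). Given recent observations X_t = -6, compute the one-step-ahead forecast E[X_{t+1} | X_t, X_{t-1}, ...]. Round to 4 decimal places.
E[X_{t+1} \mid \mathcal F_t] = -2.3820

For an AR(p) model X_t = c + sum_i phi_i X_{t-i} + eps_t, the
one-step-ahead conditional mean is
  E[X_{t+1} | X_t, ...] = c + sum_i phi_i X_{t+1-i}.
Substitute known values:
  E[X_{t+1} | ...] = (0.397) * (-6)
                   = -2.3820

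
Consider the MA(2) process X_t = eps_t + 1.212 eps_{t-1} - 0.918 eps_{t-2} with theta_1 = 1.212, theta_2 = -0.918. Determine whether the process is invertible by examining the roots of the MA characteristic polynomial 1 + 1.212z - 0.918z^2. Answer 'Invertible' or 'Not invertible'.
\text{Not invertible}

The MA(q) characteristic polynomial is P(z) = 1 + 1.212z - 0.918z^2.
Invertibility requires all roots to lie outside the unit circle, i.e. |z| > 1 for every root.
Set 1 + (1.212) z + (-0.918) z^2 = 0, i.e. a z^2 + b z + c = 0 with a = -0.918, b = 1.212, c = 1.
Discriminant D = b^2 - 4ac = (1.212)^2 - 4*(-0.918)*1 = 1.468944 - (-3.672) = 5.140944.
D >= 0, so the roots are real: z = (-b +/- sqrt(D)) / (2a) = (-1.212 +/- 2.267365) / (-1.836).
  z_1 = (-1.212 + 2.267365) / (-1.836) = -0.5748,   |z_1| = 0.5748.
  z_2 = (-1.212 - 2.267365) / (-1.836) = 1.8951,   |z_2| = 1.8951.
Moduli of all roots: 0.5748, 1.8951.
All moduli strictly greater than 1? No.
Verdict: Not invertible.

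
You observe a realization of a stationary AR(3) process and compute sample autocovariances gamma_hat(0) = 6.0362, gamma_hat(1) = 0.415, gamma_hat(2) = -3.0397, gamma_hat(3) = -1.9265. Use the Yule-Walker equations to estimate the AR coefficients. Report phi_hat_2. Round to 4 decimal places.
\hat\phi_{2} = -0.4780

The Yule-Walker equations for an AR(p) process read, in matrix form,
  Gamma_p phi = r_p,   with   (Gamma_p)_{ij} = gamma(|i - j|),
                       (r_p)_i = gamma(i),   i,j = 1..p.
Substitute the sample gammas (Toeplitz matrix and right-hand side of size 3):
  Gamma_p = [[6.0362, 0.415, -3.0397], [0.415, 6.0362, 0.415], [-3.0397, 0.415, 6.0362]]
  r_p     = [0.415, -3.0397, -1.9265]
Written out (R1..R3):
  (R1) 6.0362 phi_1 + 0.415 phi_2 - 3.0397 phi_3 = 0.415
  (R2) 0.415 phi_1 + 6.0362 phi_2 + 0.415 phi_3 = -3.0397
  (R3) -3.0397 phi_1 + 0.415 phi_2 + 6.0362 phi_3 = -1.9265
Gaussian elimination:
  R2 <- R2 - (0.415/6.0362) R1 = R2 - (0.068752) R1:  6.007668 phi_2 + 0.623985 phi_3 = -3.068232
  R3 <- R3 - (-3.0397/6.0362) R1 = R3 - (-0.503578) R1:  0.623985 phi_2 + 4.505473 phi_3 = -1.717515
  R3 <- R3 - (0.623985/6.007668) R2 = R3 - (0.103865) R2:  4.440663 phi_3 = -1.398834
Back-substitution:
  phi_hat_3 = -1.398834 / 4.440663 = -0.315006
  phi_hat_2 = (-3.068232 - (0.623985)(-0.315006)) / 6.007668 = -0.478001
  phi_hat_1 = (0.415 - (0.415)(-0.478001) - (-3.0397)(-0.315006)) / 6.0362 = -0.057015
So phi_hat = [-0.0570, -0.4780, -0.3150].
Therefore phi_hat_2 = -0.4780.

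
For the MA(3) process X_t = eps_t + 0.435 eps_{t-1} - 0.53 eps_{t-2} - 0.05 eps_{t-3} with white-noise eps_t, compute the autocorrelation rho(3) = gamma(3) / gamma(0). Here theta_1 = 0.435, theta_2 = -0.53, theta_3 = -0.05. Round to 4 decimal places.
\rho(3) = -0.0340

For an MA(q) process with theta_0 = 1, the autocovariance is
  gamma(k) = sigma^2 * sum_{i=0..q-k} theta_i * theta_{i+k},
and rho(k) = gamma(k) / gamma(0). Sigma^2 cancels.
  numerator   = (1)*(-0.05) = -0.05.
  denominator = (1)^2 + (0.435)^2 + (-0.53)^2 + (-0.05)^2 = 1.472625.
  rho(3) = -0.05 / 1.472625 = -0.0340.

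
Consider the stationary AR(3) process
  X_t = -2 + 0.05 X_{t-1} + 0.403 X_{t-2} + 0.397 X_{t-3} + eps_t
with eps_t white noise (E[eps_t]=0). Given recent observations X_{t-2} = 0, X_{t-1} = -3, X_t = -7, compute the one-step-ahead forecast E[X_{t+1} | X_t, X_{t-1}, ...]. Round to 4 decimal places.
E[X_{t+1} \mid \mathcal F_t] = -3.5590

For an AR(p) model X_t = c + sum_i phi_i X_{t-i} + eps_t, the
one-step-ahead conditional mean is
  E[X_{t+1} | X_t, ...] = c + sum_i phi_i X_{t+1-i}.
Substitute known values:
  E[X_{t+1} | ...] = -2 + (0.05) * (-7) + (0.403) * (-3) + (0.397) * (0)
                   = -3.5590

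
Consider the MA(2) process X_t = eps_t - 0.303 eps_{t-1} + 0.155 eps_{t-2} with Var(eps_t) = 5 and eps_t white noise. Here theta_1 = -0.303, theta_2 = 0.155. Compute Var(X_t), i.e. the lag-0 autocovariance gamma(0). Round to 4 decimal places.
\gamma(0) = 5.5792

For an MA(q) process X_t = eps_t + sum_i theta_i eps_{t-i} with
Var(eps_t) = sigma^2, the variance is
  gamma(0) = sigma^2 * (1 + sum_i theta_i^2).
  sum_i theta_i^2 = (-0.303)^2 + (0.155)^2 = 0.091809 + 0.024025 = 0.115834.
  gamma(0) = 5 * (1 + 0.115834) = 5 * 1.115834 = 5.57917, which rounds to 5.5792.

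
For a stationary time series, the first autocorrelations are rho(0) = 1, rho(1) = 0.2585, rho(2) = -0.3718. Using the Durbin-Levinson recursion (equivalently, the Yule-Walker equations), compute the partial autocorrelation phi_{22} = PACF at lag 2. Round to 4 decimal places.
\phi_{22} = -0.4700

The PACF at lag k is phi_{kk}, the last component of the solution
to the Yule-Walker system G_k phi = r_k where
  (G_k)_{ij} = rho(|i - j|), (r_k)_i = rho(i), i,j = 1..k.
Equivalently, Durbin-Levinson gives phi_{kk} iteratively:
  phi_{11} = rho(1)
  phi_{kk} = [rho(k) - sum_{j=1..k-1} phi_{k-1,j} rho(k-j)]
            / [1 - sum_{j=1..k-1} phi_{k-1,j} rho(j)],
  phi_{k,j} = phi_{k-1,j} - phi_{kk} phi_{k-1,k-j},  j = 1..k-1.
Step k = 1:
  phi_11 = rho(1) = 0.2585.
Step k = 2:
  phi_22 = [rho(2) - phi_11 rho(1)] / [1 - phi_11 rho(1)] = [-0.3718 - (0.2585)(0.2585)] / [1 - (0.2585)(0.2585)]
         = -0.43862225 / 0.93317775 = -0.47.
Therefore phi_{22} = -0.4700.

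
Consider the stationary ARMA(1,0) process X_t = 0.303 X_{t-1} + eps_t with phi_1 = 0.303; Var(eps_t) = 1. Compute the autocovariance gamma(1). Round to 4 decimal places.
\gamma(1) = 0.3336

Multiply the model equation by X_{t-k} and take expectations. With theta_0 = psi_0 = 1 and psi_j the MA(infinity) weights, this gives
  gamma(k) - sum_i phi_i gamma(k-i) = c_k,
  c_k = sigma^2 * sum_{j=k..q} theta_j psi_{j-k}   (c_k = 0 for k > q),
using gamma(-m) = gamma(m).
Pure AR (q = 0): c_0 = sigma^2 = 1, c_k = 0 for k >= 1.
Equations for k = 0 and k = 1 (AR order 1):
  gamma(0) = phi_1 gamma(1) + c_0
  gamma(1) = phi_1 gamma(0) + c_1
Substituting the second into the first: gamma(0) (1 - phi_1^2) = c_0 + phi_1 c_1, so
  gamma(0) = c_0 / (1 - phi_1^2) = 1 / (1 - (0.303)^2) = 1 / 0.908191 = 1.10109.
  gamma(1) = phi_1 gamma(0) = (0.303)(1.10109) = 0.33363.
Therefore gamma(1) = 0.3336 (to 4 decimal places).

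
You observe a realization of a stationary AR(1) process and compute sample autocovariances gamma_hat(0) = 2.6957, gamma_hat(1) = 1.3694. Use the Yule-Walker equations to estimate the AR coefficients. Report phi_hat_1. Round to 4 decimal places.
\hat\phi_{1} = 0.5080

The Yule-Walker equations for an AR(p) process read, in matrix form,
  Gamma_p phi = r_p,   with   (Gamma_p)_{ij} = gamma(|i - j|),
                       (r_p)_i = gamma(i),   i,j = 1..p.
Substitute the sample gammas (Toeplitz matrix and right-hand side of size 1):
  Gamma_p = [[2.6957]]
  r_p     = [1.3694]
With p = 1 this is the single equation gamma(0) phi_1 = gamma(1):
  phi_hat_1 = gamma(1) / gamma(0) = 1.3694 / 2.6957 = 0.5080.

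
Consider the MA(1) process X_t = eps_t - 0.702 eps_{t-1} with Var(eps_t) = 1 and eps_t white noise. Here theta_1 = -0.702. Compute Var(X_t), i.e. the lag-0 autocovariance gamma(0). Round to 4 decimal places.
\gamma(0) = 1.4928

For an MA(q) process X_t = eps_t + sum_i theta_i eps_{t-i} with
Var(eps_t) = sigma^2, the variance is
  gamma(0) = sigma^2 * (1 + sum_i theta_i^2).
  sum_i theta_i^2 = (-0.702)^2 = 0.492804.
  gamma(0) = 1 * (1 + 0.492804) = 1 * 1.492804 = 1.492804, which rounds to 1.4928.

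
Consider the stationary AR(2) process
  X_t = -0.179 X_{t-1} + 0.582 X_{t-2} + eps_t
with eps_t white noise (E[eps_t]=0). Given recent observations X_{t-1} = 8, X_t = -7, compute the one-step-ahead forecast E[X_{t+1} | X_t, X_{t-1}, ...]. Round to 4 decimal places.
E[X_{t+1} \mid \mathcal F_t] = 5.9090

For an AR(p) model X_t = c + sum_i phi_i X_{t-i} + eps_t, the
one-step-ahead conditional mean is
  E[X_{t+1} | X_t, ...] = c + sum_i phi_i X_{t+1-i}.
Substitute known values:
  E[X_{t+1} | ...] = (-0.179) * (-7) + (0.582) * (8)
                   = 5.9090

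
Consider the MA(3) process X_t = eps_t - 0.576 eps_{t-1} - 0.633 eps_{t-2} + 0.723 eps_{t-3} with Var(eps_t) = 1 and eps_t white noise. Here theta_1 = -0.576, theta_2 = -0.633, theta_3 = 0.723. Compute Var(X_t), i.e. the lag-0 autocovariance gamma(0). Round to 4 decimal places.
\gamma(0) = 2.2552

For an MA(q) process X_t = eps_t + sum_i theta_i eps_{t-i} with
Var(eps_t) = sigma^2, the variance is
  gamma(0) = sigma^2 * (1 + sum_i theta_i^2).
  sum_i theta_i^2 = (-0.576)^2 + (-0.633)^2 + (0.723)^2 = 0.331776 + 0.400689 + 0.522729 = 1.255194.
  gamma(0) = 1 * (1 + 1.255194) = 1 * 2.255194 = 2.255194, which rounds to 2.2552.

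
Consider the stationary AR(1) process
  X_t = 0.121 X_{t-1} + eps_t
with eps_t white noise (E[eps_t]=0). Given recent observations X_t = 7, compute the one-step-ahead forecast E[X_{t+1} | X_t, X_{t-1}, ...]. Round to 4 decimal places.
E[X_{t+1} \mid \mathcal F_t] = 0.8470

For an AR(p) model X_t = c + sum_i phi_i X_{t-i} + eps_t, the
one-step-ahead conditional mean is
  E[X_{t+1} | X_t, ...] = c + sum_i phi_i X_{t+1-i}.
Substitute known values:
  E[X_{t+1} | ...] = (0.121) * (7)
                   = 0.8470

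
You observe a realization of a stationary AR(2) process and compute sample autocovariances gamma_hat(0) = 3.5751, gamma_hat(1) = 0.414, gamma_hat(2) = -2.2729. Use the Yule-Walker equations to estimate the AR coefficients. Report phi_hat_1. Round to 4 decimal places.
\hat\phi_{1} = 0.1920

The Yule-Walker equations for an AR(p) process read, in matrix form,
  Gamma_p phi = r_p,   with   (Gamma_p)_{ij} = gamma(|i - j|),
                       (r_p)_i = gamma(i),   i,j = 1..p.
Substitute the sample gammas (Toeplitz matrix and right-hand side of size 2):
  Gamma_p = [[3.5751, 0.414], [0.414, 3.5751]]
  r_p     = [0.414, -2.2729]
Written out:
  3.5751 phi_1 + 0.414 phi_2 = 0.414
  0.414 phi_1 + 3.5751 phi_2 = -2.2729
Solve by Cramer's rule:
  det = gamma(0)^2 - gamma(1)^2 = (3.5751)^2 - (0.414)^2 = 12.78134001 - 0.171396 = 12.60994401
  phi_hat_1 = [gamma(1) gamma(0) - gamma(1) gamma(2)] / det = [(0.414)(3.5751) - (0.414)(-2.2729)] / 12.60994401 = 2.421072 / 12.60994401 = 0.192
  phi_hat_2 = [gamma(0) gamma(2) - gamma(1)^2] / det = [(3.5751)(-2.2729) - (0.414)^2] / 12.60994401 = -8.29724079 / 12.60994401 = -0.658
So phi_hat = [0.1920, -0.6580].
Therefore phi_hat_1 = 0.1920.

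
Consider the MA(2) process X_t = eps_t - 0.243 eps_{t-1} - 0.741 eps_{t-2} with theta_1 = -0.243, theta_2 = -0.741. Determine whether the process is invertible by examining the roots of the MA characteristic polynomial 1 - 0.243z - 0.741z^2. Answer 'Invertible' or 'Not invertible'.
\text{Invertible}

The MA(q) characteristic polynomial is P(z) = 1 - 0.243z - 0.741z^2.
Invertibility requires all roots to lie outside the unit circle, i.e. |z| > 1 for every root.
Set 1 + (-0.243) z + (-0.741) z^2 = 0, i.e. a z^2 + b z + c = 0 with a = -0.741, b = -0.243, c = 1.
Discriminant D = b^2 - 4ac = (-0.243)^2 - 4*(-0.741)*1 = 0.059049 - (-2.964) = 3.023049.
D >= 0, so the roots are real: z = (-b +/- sqrt(D)) / (2a) = (0.243 +/- 1.738692) / (-1.482).
  z_1 = (0.243 + 1.738692) / (-1.482) = -1.3372,   |z_1| = 1.3372.
  z_2 = (0.243 - 1.738692) / (-1.482) = 1.0092,   |z_2| = 1.0092.
Moduli of all roots: 1.3372, 1.0092.
All moduli strictly greater than 1? Yes.
Verdict: Invertible.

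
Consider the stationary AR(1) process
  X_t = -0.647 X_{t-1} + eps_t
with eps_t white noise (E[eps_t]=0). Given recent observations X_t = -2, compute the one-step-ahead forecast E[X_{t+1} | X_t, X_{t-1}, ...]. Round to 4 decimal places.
E[X_{t+1} \mid \mathcal F_t] = 1.2940

For an AR(p) model X_t = c + sum_i phi_i X_{t-i} + eps_t, the
one-step-ahead conditional mean is
  E[X_{t+1} | X_t, ...] = c + sum_i phi_i X_{t+1-i}.
Substitute known values:
  E[X_{t+1} | ...] = (-0.647) * (-2)
                   = 1.2940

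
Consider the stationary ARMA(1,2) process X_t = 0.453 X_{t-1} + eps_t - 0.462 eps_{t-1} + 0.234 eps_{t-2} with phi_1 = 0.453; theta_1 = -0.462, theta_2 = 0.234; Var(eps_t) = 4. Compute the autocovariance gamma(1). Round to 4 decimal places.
\gamma(1) = 0.0762

Multiply the model equation by X_{t-k} and take expectations. With theta_0 = psi_0 = 1 and psi_j the MA(infinity) weights, this gives
  gamma(k) - sum_i phi_i gamma(k-i) = c_k,
  c_k = sigma^2 * sum_{j=k..q} theta_j psi_{j-k}   (c_k = 0 for k > q),
using gamma(-m) = gamma(m).
psi-weights needed (psi_j = theta_j + sum_i phi_i psi_{j-i}):
  psi_1 = theta_1 + phi_1 = -0.462 + (0.453) = -0.009
  psi_2 = theta_2 + phi_1 psi_1 = 0.234 + (0.453)(-0.009) = 0.229923
Right-hand sides:
  c_0 = sigma^2 (1 + theta_1 psi_1 + theta_2 psi_2) = 4 * (1 + (-0.462)(-0.009) + (0.234)(0.229923)) = 4 * 1.05796 = 4.23184
  c_1 = sigma^2 (theta_1 + theta_2 psi_1) = 4 * (-0.462 + (0.234)(-0.009)) = -1.856424
  c_2 = sigma^2 theta_2 = 4 * (0.234) = 0.936
Equations for k = 0 and k = 1 (AR order 1):
  gamma(0) = phi_1 gamma(1) + c_0
  gamma(1) = phi_1 gamma(0) + c_1
Substituting the second into the first: gamma(0) (1 - phi_1^2) = c_0 + phi_1 c_1, so
  gamma(0) = (c_0 + phi_1 c_1) / (1 - phi_1^2) = (4.23184 + (0.453)(-1.856424)) / (1 - (0.453)^2) = 3.39088 / 0.794791 = 4.266379.
  gamma(1) = phi_1 gamma(0) + c_1 = (0.453)(4.266379) + (-1.856424) = 0.076246.
Therefore gamma(1) = 0.0762 (to 4 decimal places).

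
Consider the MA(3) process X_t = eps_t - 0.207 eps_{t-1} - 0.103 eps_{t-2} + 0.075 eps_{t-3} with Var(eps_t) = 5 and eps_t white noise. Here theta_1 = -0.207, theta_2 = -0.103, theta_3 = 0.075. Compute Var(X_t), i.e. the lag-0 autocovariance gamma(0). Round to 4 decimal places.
\gamma(0) = 5.2954

For an MA(q) process X_t = eps_t + sum_i theta_i eps_{t-i} with
Var(eps_t) = sigma^2, the variance is
  gamma(0) = sigma^2 * (1 + sum_i theta_i^2).
  sum_i theta_i^2 = (-0.207)^2 + (-0.103)^2 + (0.075)^2 = 0.042849 + 0.010609 + 0.005625 = 0.059083.
  gamma(0) = 5 * (1 + 0.059083) = 5 * 1.059083 = 5.295415, which rounds to 5.2954.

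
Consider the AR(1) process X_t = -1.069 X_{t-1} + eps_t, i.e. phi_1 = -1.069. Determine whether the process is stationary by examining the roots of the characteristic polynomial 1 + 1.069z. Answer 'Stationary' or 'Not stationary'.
\text{Not stationary}

The AR(p) characteristic polynomial is P(z) = 1 + 1.069z.
Stationarity requires all roots to lie outside the unit circle, i.e. |z| > 1 for every root.
This is linear in z: 1 + (1.069) z = 0  =>  z = -1/(1.069) = -0.935454,  |z| = 0.935454.
Moduli of all roots: 0.9355.
All moduli strictly greater than 1? No.
Verdict: Not stationary.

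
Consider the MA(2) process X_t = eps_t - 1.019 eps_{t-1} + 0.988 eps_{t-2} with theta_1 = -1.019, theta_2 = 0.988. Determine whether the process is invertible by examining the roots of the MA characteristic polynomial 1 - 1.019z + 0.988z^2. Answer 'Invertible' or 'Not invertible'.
\text{Invertible}

The MA(q) characteristic polynomial is P(z) = 1 - 1.019z + 0.988z^2.
Invertibility requires all roots to lie outside the unit circle, i.e. |z| > 1 for every root.
Set 1 + (-1.019) z + (0.988) z^2 = 0, i.e. a z^2 + b z + c = 0 with a = 0.988, b = -1.019, c = 1.
Discriminant D = b^2 - 4ac = (-1.019)^2 - 4*(0.988)*1 = 1.038361 - (3.952) = -2.913639.
D < 0, so the roots are the complex-conjugate pair z = (-b +/- i sqrt(-D)) / (2a) = 0.5157 +/- 0.8638i.
For a conjugate pair |z|^2 = z * conj(z) = (product of roots) = c/a = 1/(0.988) = 1.012146, so |z| = sqrt(1.012146) = 1.0061 for both roots.
Moduli of all roots: 1.0061, 1.0061.
All moduli strictly greater than 1? Yes.
Verdict: Invertible.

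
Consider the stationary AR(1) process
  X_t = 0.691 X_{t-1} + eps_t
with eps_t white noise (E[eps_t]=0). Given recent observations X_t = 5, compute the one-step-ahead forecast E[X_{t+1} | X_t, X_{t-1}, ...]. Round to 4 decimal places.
E[X_{t+1} \mid \mathcal F_t] = 3.4550

For an AR(p) model X_t = c + sum_i phi_i X_{t-i} + eps_t, the
one-step-ahead conditional mean is
  E[X_{t+1} | X_t, ...] = c + sum_i phi_i X_{t+1-i}.
Substitute known values:
  E[X_{t+1} | ...] = (0.691) * (5)
                   = 3.4550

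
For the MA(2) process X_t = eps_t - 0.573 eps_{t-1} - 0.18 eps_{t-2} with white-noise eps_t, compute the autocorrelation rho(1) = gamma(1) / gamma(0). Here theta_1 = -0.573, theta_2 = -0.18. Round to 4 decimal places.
\rho(1) = -0.3453

For an MA(q) process with theta_0 = 1, the autocovariance is
  gamma(k) = sigma^2 * sum_{i=0..q-k} theta_i * theta_{i+k},
and rho(k) = gamma(k) / gamma(0). Sigma^2 cancels.
  numerator   = (1)*(-0.573) + (-0.573)*(-0.18) = -0.46986.
  denominator = (1)^2 + (-0.573)^2 + (-0.18)^2 = 1.360729.
  rho(1) = -0.46986 / 1.360729 = -0.3453.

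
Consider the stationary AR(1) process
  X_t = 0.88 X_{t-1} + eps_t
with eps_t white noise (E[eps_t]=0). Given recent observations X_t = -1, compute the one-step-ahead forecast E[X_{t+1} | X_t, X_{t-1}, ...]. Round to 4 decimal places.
E[X_{t+1} \mid \mathcal F_t] = -0.8800

For an AR(p) model X_t = c + sum_i phi_i X_{t-i} + eps_t, the
one-step-ahead conditional mean is
  E[X_{t+1} | X_t, ...] = c + sum_i phi_i X_{t+1-i}.
Substitute known values:
  E[X_{t+1} | ...] = (0.88) * (-1)
                   = -0.8800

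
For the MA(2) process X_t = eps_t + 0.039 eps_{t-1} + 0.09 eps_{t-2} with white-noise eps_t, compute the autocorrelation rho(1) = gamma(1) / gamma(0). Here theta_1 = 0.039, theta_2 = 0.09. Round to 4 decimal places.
\rho(1) = 0.0421

For an MA(q) process with theta_0 = 1, the autocovariance is
  gamma(k) = sigma^2 * sum_{i=0..q-k} theta_i * theta_{i+k},
and rho(k) = gamma(k) / gamma(0). Sigma^2 cancels.
  numerator   = (1)*(0.039) + (0.039)*(0.09) = 0.04251.
  denominator = (1)^2 + (0.039)^2 + (0.09)^2 = 1.009621.
  rho(1) = 0.04251 / 1.009621 = 0.0421.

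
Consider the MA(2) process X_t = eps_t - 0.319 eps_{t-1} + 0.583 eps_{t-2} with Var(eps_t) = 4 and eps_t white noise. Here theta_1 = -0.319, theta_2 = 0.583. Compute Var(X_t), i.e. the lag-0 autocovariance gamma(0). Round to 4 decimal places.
\gamma(0) = 5.7666

For an MA(q) process X_t = eps_t + sum_i theta_i eps_{t-i} with
Var(eps_t) = sigma^2, the variance is
  gamma(0) = sigma^2 * (1 + sum_i theta_i^2).
  sum_i theta_i^2 = (-0.319)^2 + (0.583)^2 = 0.101761 + 0.339889 = 0.44165.
  gamma(0) = 4 * (1 + 0.44165) = 4 * 1.44165 = 5.7666.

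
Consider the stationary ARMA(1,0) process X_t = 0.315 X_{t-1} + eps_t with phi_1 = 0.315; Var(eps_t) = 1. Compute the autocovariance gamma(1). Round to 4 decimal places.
\gamma(1) = 0.3497

Multiply the model equation by X_{t-k} and take expectations. With theta_0 = psi_0 = 1 and psi_j the MA(infinity) weights, this gives
  gamma(k) - sum_i phi_i gamma(k-i) = c_k,
  c_k = sigma^2 * sum_{j=k..q} theta_j psi_{j-k}   (c_k = 0 for k > q),
using gamma(-m) = gamma(m).
Pure AR (q = 0): c_0 = sigma^2 = 1, c_k = 0 for k >= 1.
Equations for k = 0 and k = 1 (AR order 1):
  gamma(0) = phi_1 gamma(1) + c_0
  gamma(1) = phi_1 gamma(0) + c_1
Substituting the second into the first: gamma(0) (1 - phi_1^2) = c_0 + phi_1 c_1, so
  gamma(0) = c_0 / (1 - phi_1^2) = 1 / (1 - (0.315)^2) = 1 / 0.900775 = 1.110155.
  gamma(1) = phi_1 gamma(0) = (0.315)(1.110155) = 0.349699.
Therefore gamma(1) = 0.3497 (to 4 decimal places).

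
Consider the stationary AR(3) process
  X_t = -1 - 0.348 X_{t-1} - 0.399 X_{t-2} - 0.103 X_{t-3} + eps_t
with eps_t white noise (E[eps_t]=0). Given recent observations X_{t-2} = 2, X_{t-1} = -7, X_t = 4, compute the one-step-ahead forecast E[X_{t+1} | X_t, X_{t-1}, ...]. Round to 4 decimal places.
E[X_{t+1} \mid \mathcal F_t] = 0.1950

For an AR(p) model X_t = c + sum_i phi_i X_{t-i} + eps_t, the
one-step-ahead conditional mean is
  E[X_{t+1} | X_t, ...] = c + sum_i phi_i X_{t+1-i}.
Substitute known values:
  E[X_{t+1} | ...] = -1 + (-0.348) * (4) + (-0.399) * (-7) + (-0.103) * (2)
                   = 0.1950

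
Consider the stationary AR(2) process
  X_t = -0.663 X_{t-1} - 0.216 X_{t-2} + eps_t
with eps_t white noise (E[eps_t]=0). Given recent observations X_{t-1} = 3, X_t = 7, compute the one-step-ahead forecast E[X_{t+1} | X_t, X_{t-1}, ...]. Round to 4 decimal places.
E[X_{t+1} \mid \mathcal F_t] = -5.2890

For an AR(p) model X_t = c + sum_i phi_i X_{t-i} + eps_t, the
one-step-ahead conditional mean is
  E[X_{t+1} | X_t, ...] = c + sum_i phi_i X_{t+1-i}.
Substitute known values:
  E[X_{t+1} | ...] = (-0.663) * (7) + (-0.216) * (3)
                   = -5.2890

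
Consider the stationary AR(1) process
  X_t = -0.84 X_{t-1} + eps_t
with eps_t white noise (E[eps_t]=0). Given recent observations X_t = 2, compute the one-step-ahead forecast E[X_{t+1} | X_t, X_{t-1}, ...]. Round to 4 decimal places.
E[X_{t+1} \mid \mathcal F_t] = -1.6800

For an AR(p) model X_t = c + sum_i phi_i X_{t-i} + eps_t, the
one-step-ahead conditional mean is
  E[X_{t+1} | X_t, ...] = c + sum_i phi_i X_{t+1-i}.
Substitute known values:
  E[X_{t+1} | ...] = (-0.84) * (2)
                   = -1.6800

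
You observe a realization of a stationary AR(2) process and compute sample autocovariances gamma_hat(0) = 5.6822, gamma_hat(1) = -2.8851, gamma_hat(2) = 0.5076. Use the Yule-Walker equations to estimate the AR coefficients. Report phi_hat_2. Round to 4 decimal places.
\hat\phi_{2} = -0.2270

The Yule-Walker equations for an AR(p) process read, in matrix form,
  Gamma_p phi = r_p,   with   (Gamma_p)_{ij} = gamma(|i - j|),
                       (r_p)_i = gamma(i),   i,j = 1..p.
Substitute the sample gammas (Toeplitz matrix and right-hand side of size 2):
  Gamma_p = [[5.6822, -2.8851], [-2.8851, 5.6822]]
  r_p     = [-2.8851, 0.5076]
Written out:
  5.6822 phi_1 - 2.8851 phi_2 = -2.8851
  -2.8851 phi_1 + 5.6822 phi_2 = 0.5076
Solve by Cramer's rule:
  det = gamma(0)^2 - gamma(1)^2 = (5.6822)^2 - (-2.8851)^2 = 32.28739684 - 8.32380201 = 23.96359483
  phi_hat_1 = [gamma(1) gamma(0) - gamma(1) gamma(2)] / det = [(-2.8851)(5.6822) - (-2.8851)(0.5076)] / 23.96359483 = -14.92923846 / 23.96359483 = -0.623
  phi_hat_2 = [gamma(0) gamma(2) - gamma(1)^2] / det = [(5.6822)(0.5076) - (-2.8851)^2] / 23.96359483 = -5.43951729 / 23.96359483 = -0.227
So phi_hat = [-0.6230, -0.2270].
Therefore phi_hat_2 = -0.2270.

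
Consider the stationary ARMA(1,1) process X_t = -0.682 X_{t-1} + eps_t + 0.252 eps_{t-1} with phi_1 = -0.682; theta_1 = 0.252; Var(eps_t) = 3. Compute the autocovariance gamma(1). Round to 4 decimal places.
\gamma(1) = -1.9973

Multiply the model equation by X_{t-k} and take expectations. With theta_0 = psi_0 = 1 and psi_j the MA(infinity) weights, this gives
  gamma(k) - sum_i phi_i gamma(k-i) = c_k,
  c_k = sigma^2 * sum_{j=k..q} theta_j psi_{j-k}   (c_k = 0 for k > q),
using gamma(-m) = gamma(m).
psi-weights needed (psi_j = theta_j + sum_i phi_i psi_{j-i}):
  psi_1 = theta_1 + phi_1 = 0.252 + (-0.682) = -0.43
Right-hand sides:
  c_0 = sigma^2 (1 + theta_1 psi_1) = 3 * (1 + (0.252)(-0.43)) = 3 * 0.89164 = 2.67492
  c_1 = sigma^2 theta_1 = 3 * (0.252) = 0.756
  c_2 = 0
Equations for k = 0 and k = 1 (AR order 1):
  gamma(0) = phi_1 gamma(1) + c_0
  gamma(1) = phi_1 gamma(0) + c_1
Substituting the second into the first: gamma(0) (1 - phi_1^2) = c_0 + phi_1 c_1, so
  gamma(0) = (c_0 + phi_1 c_1) / (1 - phi_1^2) = (2.67492 + (-0.682)(0.756)) / (1 - (-0.682)^2) = 2.159328 / 0.534876 = 4.037063.
  gamma(1) = phi_1 gamma(0) + c_1 = (-0.682)(4.037063) + (0.756) = -1.997277.
Therefore gamma(1) = -1.9973 (to 4 decimal places).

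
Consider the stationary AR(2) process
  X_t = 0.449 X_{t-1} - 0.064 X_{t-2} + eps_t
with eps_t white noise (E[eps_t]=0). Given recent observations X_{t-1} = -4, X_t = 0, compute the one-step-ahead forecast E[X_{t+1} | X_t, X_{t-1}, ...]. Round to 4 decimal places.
E[X_{t+1} \mid \mathcal F_t] = 0.2560

For an AR(p) model X_t = c + sum_i phi_i X_{t-i} + eps_t, the
one-step-ahead conditional mean is
  E[X_{t+1} | X_t, ...] = c + sum_i phi_i X_{t+1-i}.
Substitute known values:
  E[X_{t+1} | ...] = (0.449) * (0) + (-0.064) * (-4)
                   = 0.2560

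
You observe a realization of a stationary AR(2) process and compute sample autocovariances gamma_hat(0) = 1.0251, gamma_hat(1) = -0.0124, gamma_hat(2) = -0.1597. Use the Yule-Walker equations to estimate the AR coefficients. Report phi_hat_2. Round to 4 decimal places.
\hat\phi_{2} = -0.1560

The Yule-Walker equations for an AR(p) process read, in matrix form,
  Gamma_p phi = r_p,   with   (Gamma_p)_{ij} = gamma(|i - j|),
                       (r_p)_i = gamma(i),   i,j = 1..p.
Substitute the sample gammas (Toeplitz matrix and right-hand side of size 2):
  Gamma_p = [[1.0251, -0.0124], [-0.0124, 1.0251]]
  r_p     = [-0.0124, -0.1597]
Written out:
  1.0251 phi_1 - 0.0124 phi_2 = -0.0124
  -0.0124 phi_1 + 1.0251 phi_2 = -0.1597
Solve by Cramer's rule:
  det = gamma(0)^2 - gamma(1)^2 = (1.0251)^2 - (-0.0124)^2 = 1.05083001 - 0.00015376 = 1.05067625
  phi_hat_1 = [gamma(1) gamma(0) - gamma(1) gamma(2)] / det = [(-0.0124)(1.0251) - (-0.0124)(-0.1597)] / 1.05067625 = -0.01469152 / 1.05067625 = -0.014
  phi_hat_2 = [gamma(0) gamma(2) - gamma(1)^2] / det = [(1.0251)(-0.1597) - (-0.0124)^2] / 1.05067625 = -0.16386223 / 1.05067625 = -0.156
So phi_hat = [-0.0140, -0.1560].
Therefore phi_hat_2 = -0.1560.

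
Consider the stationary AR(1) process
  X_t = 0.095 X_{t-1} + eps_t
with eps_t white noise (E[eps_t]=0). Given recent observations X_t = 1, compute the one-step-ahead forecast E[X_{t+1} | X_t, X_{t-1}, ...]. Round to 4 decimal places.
E[X_{t+1} \mid \mathcal F_t] = 0.0950

For an AR(p) model X_t = c + sum_i phi_i X_{t-i} + eps_t, the
one-step-ahead conditional mean is
  E[X_{t+1} | X_t, ...] = c + sum_i phi_i X_{t+1-i}.
Substitute known values:
  E[X_{t+1} | ...] = (0.095) * (1)
                   = 0.0950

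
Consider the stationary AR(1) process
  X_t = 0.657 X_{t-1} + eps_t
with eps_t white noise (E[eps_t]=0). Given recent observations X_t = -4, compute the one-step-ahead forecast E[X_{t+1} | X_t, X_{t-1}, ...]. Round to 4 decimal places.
E[X_{t+1} \mid \mathcal F_t] = -2.6280

For an AR(p) model X_t = c + sum_i phi_i X_{t-i} + eps_t, the
one-step-ahead conditional mean is
  E[X_{t+1} | X_t, ...] = c + sum_i phi_i X_{t+1-i}.
Substitute known values:
  E[X_{t+1} | ...] = (0.657) * (-4)
                   = -2.6280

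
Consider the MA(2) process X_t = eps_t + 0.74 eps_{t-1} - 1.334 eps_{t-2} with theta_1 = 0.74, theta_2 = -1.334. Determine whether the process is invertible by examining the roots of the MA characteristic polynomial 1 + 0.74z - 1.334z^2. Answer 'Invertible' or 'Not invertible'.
\text{Not invertible}

The MA(q) characteristic polynomial is P(z) = 1 + 0.74z - 1.334z^2.
Invertibility requires all roots to lie outside the unit circle, i.e. |z| > 1 for every root.
Set 1 + (0.74) z + (-1.334) z^2 = 0, i.e. a z^2 + b z + c = 0 with a = -1.334, b = 0.74, c = 1.
Discriminant D = b^2 - 4ac = (0.74)^2 - 4*(-1.334)*1 = 0.5476 - (-5.336) = 5.8836.
D >= 0, so the roots are real: z = (-b +/- sqrt(D)) / (2a) = (-0.74 +/- 2.425613) / (-2.668).
  z_1 = (-0.74 + 2.425613) / (-2.668) = -0.6318,   |z_1| = 0.6318.
  z_2 = (-0.74 - 2.425613) / (-2.668) = 1.1865,   |z_2| = 1.1865.
Moduli of all roots: 0.6318, 1.1865.
All moduli strictly greater than 1? No.
Verdict: Not invertible.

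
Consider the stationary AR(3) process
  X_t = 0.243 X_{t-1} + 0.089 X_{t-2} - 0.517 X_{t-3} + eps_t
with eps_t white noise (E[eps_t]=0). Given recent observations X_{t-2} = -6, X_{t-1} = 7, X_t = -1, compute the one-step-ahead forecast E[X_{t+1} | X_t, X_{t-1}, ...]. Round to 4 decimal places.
E[X_{t+1} \mid \mathcal F_t] = 3.4820

For an AR(p) model X_t = c + sum_i phi_i X_{t-i} + eps_t, the
one-step-ahead conditional mean is
  E[X_{t+1} | X_t, ...] = c + sum_i phi_i X_{t+1-i}.
Substitute known values:
  E[X_{t+1} | ...] = (0.243) * (-1) + (0.089) * (7) + (-0.517) * (-6)
                   = 3.4820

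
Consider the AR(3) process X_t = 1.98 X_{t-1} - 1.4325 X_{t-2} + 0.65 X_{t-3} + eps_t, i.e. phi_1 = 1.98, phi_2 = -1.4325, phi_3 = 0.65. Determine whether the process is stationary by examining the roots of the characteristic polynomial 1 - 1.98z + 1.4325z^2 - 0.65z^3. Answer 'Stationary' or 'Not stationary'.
\text{Not stationary}

The AR(p) characteristic polynomial is P(z) = 1 - 1.98z + 1.4325z^2 - 0.65z^3.
Stationarity requires all roots to lie outside the unit circle, i.e. |z| > 1 for every root.
Degree 3: look for a simple real root z0 first, then factor out (1 - z/z0) and solve the remaining quadratic.
Testing z0 = 0.8: P(0.8) = 1 + (-1.98)(0.8) + (1.4325)(0.8)^2 + (-0.65)(0.8)^3
  = 1 + (-1.584) + (0.9168) + (-0.3328) = 0.  So z_0 = 0.8 is a root, |z_0| = 0.8.
Divide out the factor (1 - 1.25 z) = (1 - z/z0) (since 1/z0 = 1.25):
  P(z) = (1 - 1.25 z)(1 + (-0.73) z + (0.52) z^2)
  [check: z-coef -0.73 - (1.25) = -1.98; z^2-coef 0.52 - (1.25)(-0.73) = 1.4325; z^3-coef -(1.25)(0.52) = -0.65.]
Remaining roots from the quadratic factor 1 + (-0.73) z + (0.52) z^2:
  Set 1 + (-0.73) z + (0.52) z^2 = 0, i.e. a z^2 + b z + c = 0 with a = 0.52, b = -0.73, c = 1.
  Discriminant D = b^2 - 4ac = (-0.73)^2 - 4*(0.52)*1 = 0.5329 - (2.08) = -1.5471.
  D < 0, so the roots are the complex-conjugate pair z = (-b +/- i sqrt(-D)) / (2a) = 0.7019 +/- 1.196i.
  For a conjugate pair |z|^2 = z * conj(z) = (product of roots) = c/a = 1/(0.52) = 1.923077, so |z| = sqrt(1.923077) = 1.3868 for both roots.
Moduli of all roots: 0.8000, 1.3868, 1.3868.
All moduli strictly greater than 1? No.
Verdict: Not stationary.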